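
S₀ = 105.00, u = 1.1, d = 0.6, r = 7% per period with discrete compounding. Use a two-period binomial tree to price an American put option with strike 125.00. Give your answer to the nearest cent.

20.00

Risk-neutral probability p = (1 + 0.07 − 0.6)/(1.1 − 0.6) = 0.4700/0.5000 = 0.9400
Terminal stock prices: S_uu = 127.1, S_ud = 69.3, S_dd = 37.8
Terminal payoffs (K − S): max(-2.05, 0) = 0, max(55.7, 0) = 55.7, max(87.2, 0) = 87.2
Node u (S = 115.5): continuation = 1/1.07·[0.9400·0.0000 + 0.0600·55.7000] = 3.1234; exercise value = 9.5000 > continuation, so V_u = 9.5000 (exercise)
Node d (S = 63): continuation = 1/1.07·[0.9400·55.7000 + 0.0600·87.2000] = 53.8224; exercise value = 62.0000 > continuation, so V_d = 62.0000 (exercise)
Node 0 (S = 105): continuation = 1/1.07·[0.9400·9.5000 + 0.0600·62.0000] = 11.8224; exercise value = 20.0000 > continuation, so V_0 = 20.0000 (exercise)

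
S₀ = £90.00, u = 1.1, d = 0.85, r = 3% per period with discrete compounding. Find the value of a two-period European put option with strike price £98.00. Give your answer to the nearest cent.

Risk-neutral probability p = (1 + 0.03 − 0.85)/(1.1 − 0.85) = 0.1800/0.2500 = 0.7200
Terminal stock prices: S_uu = 108.9, S_ud = 84.15, S_dd = 65.02
Terminal payoffs (K − S): max(-10.9, 0) = 0, max(13.85, 0) = 13.85, max(32.98, 0) = 32.98
Node u (S = 99): V_u = 1/1.03·[0.7200·0.0000 + 0.2800·13.8500] = 3.7650
Node d (S = 76.5): V_d = 1/1.03·[0.7200·13.8500 + 0.2800·32.9750] = 18.6456
Node 0 (S = 90): V_0 = 1/1.03·[0.7200·3.7650 + 0.2800·18.6456] = 7.7006

£7.70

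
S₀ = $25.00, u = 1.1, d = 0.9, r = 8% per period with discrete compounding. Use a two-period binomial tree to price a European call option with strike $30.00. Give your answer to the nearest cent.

$0.17

Risk-neutral probability p = (1 + 0.08 − 0.9)/(1.1 − 0.9) = 0.1800/0.2000 = 0.9000
Terminal stock prices: S_uu = 30.25, S_ud = 24.75, S_dd = 20.25
Terminal payoffs (S − K): max(0.25, 0) = 0.25, max(-5.25, 0) = 0, max(-9.75, 0) = 0
Node u (S = 27.5): V_u = 1/1.08·[0.9000·0.2500 + 0.1000·0.0000] = 0.2083
Node d (S = 22.5): V_d = 1/1.08·[0.9000·0.0000 + 0.1000·0.0000] = 0.0000
Node 0 (S = 25): V_0 = 1/1.08·[0.9000·0.2083 + 0.1000·0.0000] = 0.1736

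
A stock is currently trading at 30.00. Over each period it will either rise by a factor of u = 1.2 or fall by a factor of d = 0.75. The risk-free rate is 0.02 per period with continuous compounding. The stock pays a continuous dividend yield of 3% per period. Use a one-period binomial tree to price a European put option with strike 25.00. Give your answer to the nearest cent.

1.14

Per-period risk-free factor R = e^0.02 = 1.0202; dividend-adjusted growth = e^(0.02−0.03) = 0.9900.
Risk-neutral probability p = (0.9900 − 0.75)/(1.2 − 0.75) = 0.2400/0.4500 = 0.5334
Terminal stock prices: S_u = 36, S_d = 22.5
Terminal payoffs (K − S): max(-11, 0) = 0, max(2.5, 0) = 2.5
Node 0 (S = 30): V_0 = e^(−0.02)·[0.5334·0.0000 + 0.4666·2.5000] = 1.1433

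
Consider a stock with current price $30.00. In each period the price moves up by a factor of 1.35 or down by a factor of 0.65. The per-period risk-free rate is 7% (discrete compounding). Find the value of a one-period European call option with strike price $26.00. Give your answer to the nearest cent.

$8.13

Risk-neutral probability p = (1 + 0.07 − 0.65)/(1.35 − 0.65) = 0.4200/0.7000 = 0.6000
Terminal stock prices: S_u = 40.5, S_d = 19.5
Terminal payoffs (S − K): max(14.5, 0) = 14.5, max(-6.5, 0) = 0
Node 0 (S = 30): V_0 = 1/1.07·[0.6000·14.5000 + 0.4000·0.0000] = 8.1308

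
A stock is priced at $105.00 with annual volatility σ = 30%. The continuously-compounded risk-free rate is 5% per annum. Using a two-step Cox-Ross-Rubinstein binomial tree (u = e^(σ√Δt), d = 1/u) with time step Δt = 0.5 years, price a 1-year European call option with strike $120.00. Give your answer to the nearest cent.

$9.88

CRR parameters: u = e^(σ√Δt) = e^(0.3·√0.5) = 1.2363, d = 1/u = 0.8089
Per-period rate: rΔt = 0.05·0.5 = 0.025, so R = e^0.025 = 1.0253
Risk-neutral probability p = (e^0.025 − 0.8089)/(1.2363 − 0.8089) = 0.2165/0.4275 = 0.5064
Terminal stock prices: S_uu = 160.5, S_ud = 105, S_dd = 68.7
Terminal payoffs (S − K): max(40.49, 0) = 40.49, max(-15, 0) = 0, max(-51.3, 0) = 0
Node u (S = 129.8): V_u = e^(−0.025)·[0.5064·40.4888 + 0.4936·0.0000] = 19.9968
Node d (S = 84.93): V_d = e^(−0.025)·[0.5064·0.0000 + 0.4936·0.0000] = 0.0000
Node 0 (S = 105): V_0 = e^(−0.025)·[0.5064·19.9968 + 0.4936·0.0000] = 9.8761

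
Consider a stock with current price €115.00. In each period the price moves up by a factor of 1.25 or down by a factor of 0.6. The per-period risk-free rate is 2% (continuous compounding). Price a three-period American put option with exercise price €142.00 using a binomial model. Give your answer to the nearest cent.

Risk-neutral probability p = (e^0.02 − 0.6)/(1.25 − 0.6) = 0.4202/0.6500 = 0.6465
Terminal stock prices: S_uuu = 224.6, S_uud = 107.8, S_udd = 51.75, S_ddd = 24.84
Terminal payoffs (K − S): max(-82.61, 0) = 0, max(34.19, 0) = 34.19, max(90.25, 0) = 90.25, max(117.2, 0) = 117.2
Node uu (S = 179.7): continuation = e^(−0.02)·[0.6465·0.0000 + 0.3535·34.1875] = 11.8472; exercise value = 0.0000 ≤ continuation, so V_uu = 11.8472
Node ud (S = 86.25): continuation = e^(−0.02)·[0.6465·34.1875 + 0.3535·90.2500] = 52.9382; exercise value = 55.7500 > continuation, so V_ud = 55.7500 (exercise)
Node dd (S = 41.4): continuation = e^(−0.02)·[0.6465·90.2500 + 0.3535·117.1600] = 97.7882; exercise value = 100.6000 > continuation, so V_dd = 100.6000 (exercise)
Node u (S = 143.8): continuation = e^(−0.02)·[0.6465·11.8472 + 0.3535·55.7500] = 26.8265; exercise value = 0.0000 ≤ continuation, so V_u = 26.8265
Node d (S = 69): continuation = e^(−0.02)·[0.6465·55.7500 + 0.3535·100.6000] = 70.1882; exercise value = 73.0000 > continuation, so V_d = 73.0000 (exercise)
Node 0 (S = 115): continuation = e^(−0.02)·[0.6465·26.8265 + 0.3535·73.0000] = 42.2961; exercise value = 27.0000 ≤ continuation, so V_0 = 42.2961

€42.30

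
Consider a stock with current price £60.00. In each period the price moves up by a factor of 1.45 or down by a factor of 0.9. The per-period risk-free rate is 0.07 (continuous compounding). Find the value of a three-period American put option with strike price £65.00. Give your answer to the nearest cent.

Risk-neutral probability p = (e^0.07 − 0.9)/(1.45 − 0.9) = 0.1725/0.5500 = 0.3137
Terminal stock prices: S_uuu = 182.9, S_uud = 113.5, S_udd = 70.47, S_ddd = 43.74
Terminal payoffs (K − S): max(-117.9, 0) = 0, max(-48.54, 0) = 0, max(-5.47, 0) = 0, max(21.26, 0) = 21.26
Node uu (S = 126.2): continuation = e^(−0.07)·[0.3137·0.0000 + 0.6863·0.0000] = 0.0000; exercise value = 0.0000 ≤ continuation, so V_uu = 0.0000
Node ud (S = 78.3): continuation = e^(−0.07)·[0.3137·0.0000 + 0.6863·0.0000] = 0.0000; exercise value = 0.0000 ≤ continuation, so V_ud = 0.0000
Node dd (S = 48.6): continuation = e^(−0.07)·[0.3137·0.0000 + 0.6863·21.2600] = 13.6053; exercise value = 16.4000 > continuation, so V_dd = 16.4000 (exercise)
Node u (S = 87): continuation = e^(−0.07)·[0.3137·0.0000 + 0.6863·0.0000] = 0.0000; exercise value = 0.0000 ≤ continuation, so V_u = 0.0000
Node d (S = 54): continuation = e^(−0.07)·[0.3137·0.0000 + 0.6863·16.4000] = 10.4951; exercise value = 11.0000 > continuation, so V_d = 11.0000 (exercise)
Node 0 (S = 60): continuation = e^(−0.07)·[0.3137·0.0000 + 0.6863·11.0000] = 7.0394; exercise value = 5.0000 ≤ continuation, so V_0 = 7.0394

£7.04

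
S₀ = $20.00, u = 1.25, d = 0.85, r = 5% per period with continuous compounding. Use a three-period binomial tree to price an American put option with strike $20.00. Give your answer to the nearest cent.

Risk-neutral probability p = (e^0.05 − 0.85)/(1.25 − 0.85) = 0.2013/0.4000 = 0.5032
Terminal stock prices: S_uuu = 39.06, S_uud = 26.56, S_udd = 18.06, S_ddd = 12.28
Terminal payoffs (K − S): max(-19.06, 0) = 0, max(-6.562, 0) = 0, max(1.938, 0) = 1.938, max(7.718, 0) = 7.718
Node uu (S = 31.25): continuation = e^(−0.05)·[0.5032·0.0000 + 0.4968·0.0000] = 0.0000; exercise value = 0.0000 ≤ continuation, so V_uu = 0.0000
Node ud (S = 21.25): continuation = e^(−0.05)·[0.5032·0.0000 + 0.4968·1.9375] = 0.9156; exercise value = 0.0000 ≤ continuation, so V_ud = 0.9156
Node dd (S = 14.45): continuation = e^(−0.05)·[0.5032·1.9375 + 0.4968·7.7175] = 4.5746; exercise value = 5.5500 > continuation, so V_dd = 5.5500 (exercise)
Node u (S = 25): continuation = e^(−0.05)·[0.5032·0.0000 + 0.4968·0.9156] = 0.4327; exercise value = 0.0000 ≤ continuation, so V_u = 0.4327
Node d (S = 17): continuation = e^(−0.05)·[0.5032·0.9156 + 0.4968·5.5500] = 3.0611; exercise value = 3.0000 ≤ continuation, so V_d = 3.0611
Node 0 (S = 20): continuation = e^(−0.05)·[0.5032·0.4327 + 0.4968·3.0611] = 1.6538; exercise value = 0.0000 ≤ continuation, so V_0 = 1.6538

$1.65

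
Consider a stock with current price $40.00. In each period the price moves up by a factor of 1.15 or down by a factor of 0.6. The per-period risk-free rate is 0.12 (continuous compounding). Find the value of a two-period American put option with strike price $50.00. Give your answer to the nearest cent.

$10.00

Risk-neutral probability p = (e^0.12 − 0.6)/(1.15 − 0.6) = 0.5275/0.5500 = 0.9591
Terminal stock prices: S_uu = 52.9, S_ud = 27.6, S_dd = 14.4
Terminal payoffs (K − S): max(-2.9, 0) = 0, max(22.4, 0) = 22.4, max(35.6, 0) = 35.6
Node u (S = 46): continuation = e^(−0.12)·[0.9591·0.0000 + 0.0409·22.4000] = 0.8129; exercise value = 4.0000 > continuation, so V_u = 4.0000 (exercise)
Node d (S = 24): continuation = e^(−0.12)·[0.9591·22.4000 + 0.0409·35.6000] = 20.3460; exercise value = 26.0000 > continuation, so V_d = 26.0000 (exercise)
Node 0 (S = 40): continuation = e^(−0.12)·[0.9591·4.0000 + 0.0409·26.0000] = 4.3460; exercise value = 10.0000 > continuation, so V_0 = 10.0000 (exercise)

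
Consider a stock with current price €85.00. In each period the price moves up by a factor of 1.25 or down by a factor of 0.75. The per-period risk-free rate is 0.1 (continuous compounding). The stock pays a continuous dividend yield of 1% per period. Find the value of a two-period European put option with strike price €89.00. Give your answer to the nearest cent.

€6.55

Per-period risk-free factor R = e^0.1 = 1.1052; dividend-adjusted growth = e^(0.1−0.01) = 1.0942.
Risk-neutral probability p = (1.0942 − 0.75)/(1.25 − 0.75) = 0.3442/0.5000 = 0.6883
Terminal stock prices: S_uu = 132.8, S_ud = 79.69, S_dd = 47.81
Terminal payoffs (K − S): max(-43.81, 0) = 0, max(9.312, 0) = 9.312, max(41.19, 0) = 41.19
Node u (S = 106.2): V_u = e^(−0.1)·[0.6883·0.0000 + 0.3117·9.3125] = 2.6261
Node d (S = 63.75): V_d = e^(−0.1)·[0.6883·9.3125 + 0.3117·41.1875] = 17.4149
Node 0 (S = 85): V_0 = e^(−0.1)·[0.6883·2.6261 + 0.3117·17.4149] = 6.5465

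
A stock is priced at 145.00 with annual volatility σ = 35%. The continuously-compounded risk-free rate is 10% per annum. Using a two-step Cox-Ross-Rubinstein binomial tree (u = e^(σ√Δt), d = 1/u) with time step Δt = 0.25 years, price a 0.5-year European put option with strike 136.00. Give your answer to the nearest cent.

7.16

CRR parameters: u = e^(σ√Δt) = e^(0.35·√0.25) = 1.1912, d = 1/u = 0.8395
Per-period rate: rΔt = 0.1·0.25 = 0.025, so R = e^0.025 = 1.0253
Risk-neutral probability p = (e^0.025 − 0.8395)/(1.1912 − 0.8395) = 0.1859/0.3518 = 0.5283
Terminal stock prices: S_uu = 205.8, S_ud = 145, S_dd = 102.2
Terminal payoffs (K − S): max(-69.76, 0) = 0, max(-9, 0) = 0, max(33.82, 0) = 33.82
Node u (S = 172.7): V_u = e^(−0.025)·[0.5283·0.0000 + 0.4717·0.0000] = 0.0000
Node d (S = 121.7): V_d = e^(−0.025)·[0.5283·0.0000 + 0.4717·33.8202] = 15.5584
Node 0 (S = 145): V_0 = e^(−0.025)·[0.5283·0.0000 + 0.4717·15.5584] = 7.1574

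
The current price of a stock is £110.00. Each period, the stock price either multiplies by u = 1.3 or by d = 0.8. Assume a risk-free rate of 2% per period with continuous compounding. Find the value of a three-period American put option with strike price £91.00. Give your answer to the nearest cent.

£6.20

Risk-neutral probability p = (e^0.02 − 0.8)/(1.3 − 0.8) = 0.2202/0.5000 = 0.4404
Terminal stock prices: S_uuu = 241.7, S_uud = 148.7, S_udd = 91.52, S_ddd = 56.32
Terminal payoffs (K − S): max(-150.7, 0) = 0, max(-57.72, 0) = 0, max(-0.52, 0) = 0, max(34.68, 0) = 34.68
Node uu (S = 185.9): continuation = e^(−0.02)·[0.4404·0.0000 + 0.5596·0.0000] = 0.0000; exercise value = 0.0000 ≤ continuation, so V_uu = 0.0000
Node ud (S = 114.4): continuation = e^(−0.02)·[0.4404·0.0000 + 0.5596·0.0000] = 0.0000; exercise value = 0.0000 ≤ continuation, so V_ud = 0.0000
Node dd (S = 70.4): continuation = e^(−0.02)·[0.4404·0.0000 + 0.5596·34.6800] = 19.0226; exercise value = 20.6000 > continuation, so V_dd = 20.6000 (exercise)
Node u (S = 143): continuation = e^(−0.02)·[0.4404·0.0000 + 0.5596·0.0000] = 0.0000; exercise value = 0.0000 ≤ continuation, so V_u = 0.0000
Node d (S = 88): continuation = e^(−0.02)·[0.4404·0.0000 + 0.5596·20.6000] = 11.2994; exercise value = 3.0000 ≤ continuation, so V_d = 11.2994
Node 0 (S = 110): continuation = e^(−0.02)·[0.4404·0.0000 + 0.5596·11.2994] = 6.1979; exercise value = 0.0000 ≤ continuation, so V_0 = 6.1979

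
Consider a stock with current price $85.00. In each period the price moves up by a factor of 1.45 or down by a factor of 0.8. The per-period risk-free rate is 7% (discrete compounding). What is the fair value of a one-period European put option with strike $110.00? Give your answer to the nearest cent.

Risk-neutral probability p = (1 + 0.07 − 0.8)/(1.45 − 0.8) = 0.2700/0.6500 = 0.4154
Terminal stock prices: S_u = 123.2, S_d = 68
Terminal payoffs (K − S): max(-13.25, 0) = 0, max(42, 0) = 42
Node 0 (S = 85): V_0 = 1/1.07·[0.4154·0.0000 + 0.5846·42.0000] = 22.9475

$22.95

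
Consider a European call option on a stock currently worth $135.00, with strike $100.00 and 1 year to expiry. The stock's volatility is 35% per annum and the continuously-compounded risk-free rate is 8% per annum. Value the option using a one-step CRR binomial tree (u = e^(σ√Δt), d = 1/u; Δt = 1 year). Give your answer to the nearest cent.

$44.80

CRR parameters: u = e^(σ√Δt) = e^(0.35·√1) = 1.4191, d = 1/u = 0.7047
Per-period rate: rΔt = 0.08·1 = 0.08, so R = e^0.08 = 1.0833
Risk-neutral probability p = (e^0.08 − 0.7047)/(1.4191 − 0.7047) = 0.3786/0.7144 = 0.5300
Terminal stock prices: S_u = 191.6, S_d = 95.13
Terminal payoffs (S − K): max(91.57, 0) = 91.57, max(-4.867, 0) = 0
Node 0 (S = 135): V_0 = e^(−0.08)·[0.5300·91.5741 + 0.4700·0.0000] = 44.8002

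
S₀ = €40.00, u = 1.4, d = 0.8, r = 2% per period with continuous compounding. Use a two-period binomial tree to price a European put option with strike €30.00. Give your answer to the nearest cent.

€1.69

Risk-neutral probability p = (e^0.02 − 0.8)/(1.4 − 0.8) = 0.2202/0.6000 = 0.3670
Terminal stock prices: S_uu = 78.4, S_ud = 44.8, S_dd = 25.6
Terminal payoffs (K − S): max(-48.4, 0) = 0, max(-14.8, 0) = 0, max(4.4, 0) = 4.4
Node u (S = 56): V_u = e^(−0.02)·[0.3670·0.0000 + 0.6330·0.0000] = 0.0000
Node d (S = 32): V_d = e^(−0.02)·[0.3670·0.0000 + 0.6330·4.4000] = 2.7300
Node 0 (S = 40): V_0 = e^(−0.02)·[0.3670·0.0000 + 0.6330·2.7300] = 1.6939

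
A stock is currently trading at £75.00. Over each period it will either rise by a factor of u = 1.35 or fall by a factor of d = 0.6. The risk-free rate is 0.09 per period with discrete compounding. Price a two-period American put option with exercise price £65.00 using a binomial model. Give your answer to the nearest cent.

Risk-neutral probability p = (1 + 0.09 − 0.6)/(1.35 − 0.6) = 0.4900/0.7500 = 0.6533
Terminal stock prices: S_uu = 136.7, S_ud = 60.75, S_dd = 27
Terminal payoffs (K − S): max(-71.69, 0) = 0, max(4.25, 0) = 4.25, max(38, 0) = 38
Node u (S = 101.2): continuation = 1/1.09·[0.6533·0.0000 + 0.3467·4.2500] = 1.3517; exercise value = 0.0000 ≤ continuation, so V_u = 1.3517
Node d (S = 45): continuation = 1/1.09·[0.6533·4.2500 + 0.3467·38.0000] = 14.6330; exercise value = 20.0000 > continuation, so V_d = 20.0000 (exercise)
Node 0 (S = 75): continuation = 1/1.09·[0.6533·1.3517 + 0.3467·20.0000] = 7.1710; exercise value = 0.0000 ≤ continuation, so V_0 = 7.1710

£7.17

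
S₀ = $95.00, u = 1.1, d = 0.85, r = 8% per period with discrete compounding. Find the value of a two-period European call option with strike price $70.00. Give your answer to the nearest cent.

$34.99

Risk-neutral probability p = (1 + 0.08 − 0.85)/(1.1 − 0.85) = 0.2300/0.2500 = 0.9200
Terminal stock prices: S_uu = 115, S_ud = 88.83, S_dd = 68.64
Terminal payoffs (S − K): max(44.95, 0) = 44.95, max(18.83, 0) = 18.83, max(-1.363, 0) = 0
Node u (S = 104.5): V_u = 1/1.08·[0.9200·44.9500 + 0.0800·18.8250] = 39.6852
Node d (S = 80.75): V_d = 1/1.08·[0.9200·18.8250 + 0.0800·0.0000] = 16.0361
Node 0 (S = 95): V_0 = 1/1.08·[0.9200·39.6852 + 0.0800·16.0361] = 34.9938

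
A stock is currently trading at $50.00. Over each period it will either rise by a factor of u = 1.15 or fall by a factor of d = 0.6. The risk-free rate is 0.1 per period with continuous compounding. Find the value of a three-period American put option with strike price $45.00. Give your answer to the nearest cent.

Risk-neutral probability p = (e^0.1 − 0.6)/(1.15 − 0.6) = 0.5052/0.5500 = 0.9185
Terminal stock prices: S_uuu = 76.04, S_uud = 39.67, S_udd = 20.7, S_ddd = 10.8
Terminal payoffs (K − S): max(-31.04, 0) = 0, max(5.325, 0) = 5.325, max(24.3, 0) = 24.3, max(34.2, 0) = 34.2
Node uu (S = 66.12): continuation = e^(−0.1)·[0.9185·0.0000 + 0.0815·5.3250] = 0.3927; exercise value = 0.0000 ≤ continuation, so V_uu = 0.3927
Node ud (S = 34.5): continuation = e^(−0.1)·[0.9185·5.3250 + 0.0815·24.3000] = 6.2177; exercise value = 10.5000 > continuation, so V_ud = 10.5000 (exercise)
Node dd (S = 18): continuation = e^(−0.1)·[0.9185·24.3000 + 0.0815·34.2000] = 22.7177; exercise value = 27.0000 > continuation, so V_dd = 27.0000 (exercise)
Node u (S = 57.5): continuation = e^(−0.1)·[0.9185·0.3927 + 0.0815·10.5000] = 1.1008; exercise value = 0.0000 ≤ continuation, so V_u = 1.1008
Node d (S = 30): continuation = e^(−0.1)·[0.9185·10.5000 + 0.0815·27.0000] = 10.7177; exercise value = 15.0000 > continuation, so V_d = 15.0000 (exercise)
Node 0 (S = 50): continuation = e^(−0.1)·[0.9185·1.1008 + 0.0815·15.0000] = 2.0211; exercise value = 0.0000 ≤ continuation, so V_0 = 2.0211

$2.02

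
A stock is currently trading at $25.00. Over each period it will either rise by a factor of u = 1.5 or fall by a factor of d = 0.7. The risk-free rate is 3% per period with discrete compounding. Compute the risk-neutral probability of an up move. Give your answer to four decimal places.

Risk-neutral probability p = (1 + 0.03 − 0.7)/(1.5 − 0.7) = 0.3300/0.8000 = 0.4125

p = 0.4125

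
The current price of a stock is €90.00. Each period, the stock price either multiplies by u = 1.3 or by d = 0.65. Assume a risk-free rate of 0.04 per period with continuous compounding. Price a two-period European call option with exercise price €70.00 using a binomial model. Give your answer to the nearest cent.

€30.08

Risk-neutral probability p = (e^0.04 − 0.65)/(1.3 − 0.65) = 0.3908/0.6500 = 0.6012
Terminal stock prices: S_uu = 152.1, S_ud = 76.05, S_dd = 38.03
Terminal payoffs (S − K): max(82.1, 0) = 82.1, max(6.05, 0) = 6.05, max(-31.97, 0) = 0
Node u (S = 117): V_u = e^(−0.04)·[0.6012·82.1000 + 0.3988·6.0500] = 49.7447
Node d (S = 58.5): V_d = e^(−0.04)·[0.6012·6.0500 + 0.3988·0.0000] = 3.4949
Node 0 (S = 90): V_0 = e^(−0.04)·[0.6012·49.7447 + 0.3988·3.4949] = 30.0751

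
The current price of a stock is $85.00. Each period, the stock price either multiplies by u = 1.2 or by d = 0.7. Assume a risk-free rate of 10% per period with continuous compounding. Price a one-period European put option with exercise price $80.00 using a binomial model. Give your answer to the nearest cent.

Risk-neutral probability p = (e^0.1 − 0.7)/(1.2 − 0.7) = 0.4052/0.5000 = 0.8103
Terminal stock prices: S_u = 102, S_d = 59.5
Terminal payoffs (K − S): max(-22, 0) = 0, max(20.5, 0) = 20.5
Node 0 (S = 85): V_0 = e^(−0.1)·[0.8103·0.0000 + 0.1897·20.5000] = 3.5180

$3.52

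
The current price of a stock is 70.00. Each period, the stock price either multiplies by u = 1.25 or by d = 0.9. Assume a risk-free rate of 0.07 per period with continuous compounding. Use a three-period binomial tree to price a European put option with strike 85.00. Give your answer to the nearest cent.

7.94

Risk-neutral probability p = (e^0.07 − 0.9)/(1.25 − 0.9) = 0.1725/0.3500 = 0.4929
Terminal stock prices: S_uuu = 136.7, S_uud = 98.44, S_udd = 70.88, S_ddd = 51.03
Terminal payoffs (K − S): max(-51.72, 0) = 0, max(-13.44, 0) = 0, max(14.12, 0) = 14.12, max(33.97, 0) = 33.97
Node uu (S = 109.4): V_uu = e^(−0.07)·[0.4929·0.0000 + 0.5071·0.0000] = 0.0000
Node ud (S = 78.75): V_ud = e^(−0.07)·[0.4929·0.0000 + 0.5071·14.1250] = 6.6788
Node dd (S = 56.7): V_dd = e^(−0.07)·[0.4929·14.1250 + 0.5071·33.9700] = 22.5535
Node u (S = 87.5): V_u = e^(−0.07)·[0.4929·0.0000 + 0.5071·6.6788] = 3.1580
Node d (S = 63): V_d = e^(−0.07)·[0.4929·6.6788 + 0.5071·22.5535] = 13.7334
Node 0 (S = 70): V_0 = e^(−0.07)·[0.4929·3.1580 + 0.5071·13.7334] = 7.9449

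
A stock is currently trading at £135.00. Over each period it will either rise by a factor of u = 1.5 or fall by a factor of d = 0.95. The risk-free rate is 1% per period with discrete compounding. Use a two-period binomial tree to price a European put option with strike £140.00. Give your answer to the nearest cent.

£14.13

Risk-neutral probability p = (1 + 0.01 − 0.95)/(1.5 − 0.95) = 0.0600/0.5500 = 0.1091
Terminal stock prices: S_uu = 303.8, S_ud = 192.4, S_dd = 121.8
Terminal payoffs (K − S): max(-163.8, 0) = 0, max(-52.38, 0) = 0, max(18.16, 0) = 18.16
Node u (S = 202.5): V_u = 1/1.01·[0.1091·0.0000 + 0.8909·0.0000] = 0.0000
Node d (S = 128.2): V_d = 1/1.01·[0.1091·0.0000 + 0.8909·18.1625] = 16.0209
Node 0 (S = 135): V_0 = 1/1.01·[0.1091·0.0000 + 0.8909·16.0209] = 14.1319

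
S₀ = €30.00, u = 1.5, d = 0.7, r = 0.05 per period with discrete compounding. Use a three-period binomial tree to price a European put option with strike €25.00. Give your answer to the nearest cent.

€3.32

Risk-neutral probability p = (1 + 0.05 − 0.7)/(1.5 − 0.7) = 0.3500/0.8000 = 0.4375
Terminal stock prices: S_uuu = 101.2, S_uud = 47.25, S_udd = 22.05, S_ddd = 10.29
Terminal payoffs (K − S): max(-76.25, 0) = 0, max(-22.25, 0) = 0, max(2.95, 0) = 2.95, max(14.71, 0) = 14.71
Node uu (S = 67.5): V_uu = 1/1.05·[0.4375·0.0000 + 0.5625·0.0000] = 0.0000
Node ud (S = 31.5): V_ud = 1/1.05·[0.4375·0.0000 + 0.5625·2.9500] = 1.5804
Node dd (S = 14.7): V_dd = 1/1.05·[0.4375·2.9500 + 0.5625·14.7100] = 9.1095
Node u (S = 45): V_u = 1/1.05·[0.4375·0.0000 + 0.5625·1.5804] = 0.8466
Node d (S = 21): V_d = 1/1.05·[0.4375·1.5804 + 0.5625·9.1095] = 5.5386
Node 0 (S = 30): V_0 = 1/1.05·[0.4375·0.8466 + 0.5625·5.5386] = 3.3199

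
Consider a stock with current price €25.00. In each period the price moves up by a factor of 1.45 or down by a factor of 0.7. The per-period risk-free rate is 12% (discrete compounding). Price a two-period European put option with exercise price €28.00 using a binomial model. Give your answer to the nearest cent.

Risk-neutral probability p = (1 + 0.12 − 0.7)/(1.45 − 0.7) = 0.4200/0.7500 = 0.5600
Terminal stock prices: S_uu = 52.56, S_ud = 25.38, S_dd = 12.25
Terminal payoffs (K − S): max(-24.56, 0) = 0, max(2.625, 0) = 2.625, max(15.75, 0) = 15.75
Node u (S = 36.25): V_u = 1/1.12·[0.5600·0.0000 + 0.4400·2.6250] = 1.0312
Node d (S = 17.5): V_d = 1/1.12·[0.5600·2.6250 + 0.4400·15.7500] = 7.5000
Node 0 (S = 25): V_0 = 1/1.12·[0.5600·1.0312 + 0.4400·7.5000] = 3.4621

€3.46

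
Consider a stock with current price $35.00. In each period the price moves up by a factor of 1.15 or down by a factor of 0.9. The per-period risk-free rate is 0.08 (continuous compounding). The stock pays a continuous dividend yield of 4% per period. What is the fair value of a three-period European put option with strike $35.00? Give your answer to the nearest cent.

$1.23

Per-period risk-free factor R = e^0.08 = 1.0833; dividend-adjusted growth = e^(0.08−0.04) = 1.0408.
Risk-neutral probability p = (1.0408 − 0.9)/(1.15 − 0.9) = 0.1408/0.2500 = 0.5632
Terminal stock prices: S_uuu = 53.23, S_uud = 41.66, S_udd = 32.6, S_ddd = 25.52
Terminal payoffs (K − S): max(-18.23, 0) = 0, max(-6.659, 0) = 0, max(2.398, 0) = 2.398, max(9.485, 0) = 9.485
Node uu (S = 46.29): V_uu = e^(−0.08)·[0.5632·0.0000 + 0.4368·0.0000] = 0.0000
Node ud (S = 36.23): V_ud = e^(−0.08)·[0.5632·0.0000 + 0.4368·2.3975] = 0.9666
Node dd (S = 28.35): V_dd = e^(−0.08)·[0.5632·2.3975 + 0.4368·9.4850] = 5.0707
Node u (S = 40.25): V_u = e^(−0.08)·[0.5632·0.0000 + 0.4368·0.9666] = 0.3897
Node d (S = 31.5): V_d = e^(−0.08)·[0.5632·0.9666 + 0.4368·5.0707] = 2.5470
Node 0 (S = 35): V_0 = e^(−0.08)·[0.5632·0.3897 + 0.4368·2.5470] = 1.2295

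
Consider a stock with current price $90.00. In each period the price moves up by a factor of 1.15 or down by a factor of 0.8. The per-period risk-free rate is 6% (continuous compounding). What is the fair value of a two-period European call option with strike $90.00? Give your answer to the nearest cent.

$14.41

Risk-neutral probability p = (e^0.06 − 0.8)/(1.15 − 0.8) = 0.2618/0.3500 = 0.7481
Terminal stock prices: S_uu = 119, S_ud = 82.8, S_dd = 57.6
Terminal payoffs (S − K): max(29.02, 0) = 29.02, max(-7.2, 0) = 0, max(-32.4, 0) = 0
Node u (S = 103.5): V_u = e^(−0.06)·[0.7481·29.0250 + 0.2519·0.0000] = 20.4492
Node d (S = 72): V_d = e^(−0.06)·[0.7481·0.0000 + 0.2519·0.0000] = 0.0000
Node 0 (S = 90): V_0 = e^(−0.06)·[0.7481·20.4492 + 0.2519·0.0000] = 14.4073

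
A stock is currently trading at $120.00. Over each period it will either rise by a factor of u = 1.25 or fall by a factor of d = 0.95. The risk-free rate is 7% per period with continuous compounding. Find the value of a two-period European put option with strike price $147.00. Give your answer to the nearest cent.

Risk-neutral probability p = (e^0.07 − 0.95)/(1.25 − 0.95) = 0.1225/0.3000 = 0.4084
Terminal stock prices: S_uu = 187.5, S_ud = 142.5, S_dd = 108.3
Terminal payoffs (K − S): max(-40.5, 0) = 0, max(4.5, 0) = 4.5, max(38.7, 0) = 38.7
Node u (S = 150): V_u = e^(−0.07)·[0.4084·0.0000 + 0.5916·4.5000] = 2.4824
Node d (S = 114): V_d = e^(−0.07)·[0.4084·4.5000 + 0.5916·38.7000] = 23.0619
Node 0 (S = 120): V_0 = e^(−0.07)·[0.4084·2.4824 + 0.5916·23.0619] = 13.6671

$13.67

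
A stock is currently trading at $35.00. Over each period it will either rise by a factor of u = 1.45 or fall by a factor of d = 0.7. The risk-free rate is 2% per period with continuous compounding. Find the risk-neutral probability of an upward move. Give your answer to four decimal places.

p = 0.4269

Risk-neutral probability p = (e^0.02 − 0.7)/(1.45 − 0.7) = 0.3202/0.7500 = 0.4269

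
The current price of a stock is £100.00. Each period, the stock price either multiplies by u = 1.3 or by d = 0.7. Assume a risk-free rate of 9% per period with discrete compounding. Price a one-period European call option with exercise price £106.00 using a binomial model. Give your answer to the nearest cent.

Risk-neutral probability p = (1 + 0.09 − 0.7)/(1.3 − 0.7) = 0.3900/0.6000 = 0.6500
Terminal stock prices: S_u = 130, S_d = 70
Terminal payoffs (S − K): max(24, 0) = 24, max(-36, 0) = 0
Node 0 (S = 100): V_0 = 1/1.09·[0.6500·24.0000 + 0.3500·0.0000] = 14.3119

£14.31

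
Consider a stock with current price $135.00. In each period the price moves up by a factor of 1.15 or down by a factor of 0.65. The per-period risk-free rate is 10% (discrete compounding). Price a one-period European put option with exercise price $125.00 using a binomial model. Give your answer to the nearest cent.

$3.39

Risk-neutral probability p = (1 + 0.1 − 0.65)/(1.15 − 0.65) = 0.4500/0.5000 = 0.9000
Terminal stock prices: S_u = 155.2, S_d = 87.75
Terminal payoffs (K − S): max(-30.25, 0) = 0, max(37.25, 0) = 37.25
Node 0 (S = 135): V_0 = 1/1.1·[0.9000·0.0000 + 0.1000·37.2500] = 3.3864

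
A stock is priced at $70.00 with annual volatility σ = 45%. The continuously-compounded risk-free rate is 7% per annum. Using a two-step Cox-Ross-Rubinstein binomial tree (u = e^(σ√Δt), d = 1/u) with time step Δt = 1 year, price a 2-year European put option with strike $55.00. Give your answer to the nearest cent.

CRR parameters: u = e^(σ√Δt) = e^(0.45·√1) = 1.5683, d = 1/u = 0.6376
Per-period rate: rΔt = 0.07·1 = 0.07, so R = e^0.07 = 1.0725
Risk-neutral probability p = (e^0.07 − 0.6376)/(1.5683 − 0.6376) = 0.4349/0.9307 = 0.4673
Terminal stock prices: S_uu = 172.2, S_ud = 70, S_dd = 28.46
Terminal payoffs (K − S): max(-117.2, 0) = 0, max(-15, 0) = 0, max(26.54, 0) = 26.54
Node u (S = 109.8): V_u = e^(−0.07)·[0.4673·0.0000 + 0.5327·0.0000] = 0.0000
Node d (S = 44.63): V_d = e^(−0.07)·[0.4673·0.0000 + 0.5327·26.5401] = 13.1829
Node 0 (S = 70): V_0 = e^(−0.07)·[0.4673·0.0000 + 0.5327·13.1829] = 6.5481

$6.55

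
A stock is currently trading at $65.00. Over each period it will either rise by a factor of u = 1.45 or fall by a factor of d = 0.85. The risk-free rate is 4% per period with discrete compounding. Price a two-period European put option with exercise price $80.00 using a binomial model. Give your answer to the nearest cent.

Risk-neutral probability p = (1 + 0.04 − 0.85)/(1.45 − 0.85) = 0.1900/0.6000 = 0.3167
Terminal stock prices: S_uu = 136.7, S_ud = 80.11, S_dd = 46.96
Terminal payoffs (K − S): max(-56.66, 0) = 0, max(-0.1125, 0) = 0, max(33.04, 0) = 33.04
Node u (S = 94.25): V_u = 1/1.04·[0.3167·0.0000 + 0.6833·0.0000] = 0.0000
Node d (S = 55.25): V_d = 1/1.04·[0.3167·0.0000 + 0.6833·33.0375] = 21.7073
Node 0 (S = 65): V_0 = 1/1.04·[0.3167·0.0000 + 0.6833·21.7073] = 14.2628

$14.26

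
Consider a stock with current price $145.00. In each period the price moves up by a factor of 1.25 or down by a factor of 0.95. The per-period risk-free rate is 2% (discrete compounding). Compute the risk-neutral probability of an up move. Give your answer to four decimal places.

p = 0.2333

Risk-neutral probability p = (1 + 0.02 − 0.95)/(1.25 − 0.95) = 0.0700/0.3000 = 0.2333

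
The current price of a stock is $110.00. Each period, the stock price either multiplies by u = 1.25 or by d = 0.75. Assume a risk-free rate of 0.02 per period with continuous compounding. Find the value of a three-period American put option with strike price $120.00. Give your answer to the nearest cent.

Risk-neutral probability p = (e^0.02 − 0.75)/(1.25 − 0.75) = 0.2702/0.5000 = 0.5404
Terminal stock prices: S_uuu = 214.8, S_uud = 128.9, S_udd = 77.34, S_ddd = 46.41
Terminal payoffs (K − S): max(-94.84, 0) = 0, max(-8.906, 0) = 0, max(42.66, 0) = 42.66, max(73.59, 0) = 73.59
Node uu (S = 171.9): continuation = e^(−0.02)·[0.5404·0.0000 + 0.4596·0.0000] = 0.0000; exercise value = 0.0000 ≤ continuation, so V_uu = 0.0000
Node ud (S = 103.1): continuation = e^(−0.02)·[0.5404·0.0000 + 0.4596·42.6562] = 19.2165; exercise value = 16.8750 ≤ continuation, so V_ud = 19.2165
Node dd (S = 61.88): continuation = e^(−0.02)·[0.5404·42.6562 + 0.4596·73.5938] = 55.7488; exercise value = 58.1250 > continuation, so V_dd = 58.1250 (exercise)
Node u (S = 137.5): continuation = e^(−0.02)·[0.5404·0.0000 + 0.4596·19.2165] = 8.6570; exercise value = 0.0000 ≤ continuation, so V_u = 8.6570
Node d (S = 82.5): continuation = e^(−0.02)·[0.5404·19.2165 + 0.4596·58.1250] = 36.3641; exercise value = 37.5000 > continuation, so V_d = 37.5000 (exercise)
Node 0 (S = 110): continuation = e^(−0.02)·[0.5404·8.6570 + 0.4596·37.5000] = 21.4792; exercise value = 10.0000 ≤ continuation, so V_0 = 21.4792

$21.48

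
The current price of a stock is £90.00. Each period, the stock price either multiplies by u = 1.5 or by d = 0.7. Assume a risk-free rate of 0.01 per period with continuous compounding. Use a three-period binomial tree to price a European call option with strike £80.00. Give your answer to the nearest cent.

£29.18

Risk-neutral probability p = (e^0.01 − 0.7)/(1.5 − 0.7) = 0.3101/0.8000 = 0.3876
Terminal stock prices: S_uuu = 303.8, S_uud = 141.8, S_udd = 66.15, S_ddd = 30.87
Terminal payoffs (S − K): max(223.8, 0) = 223.8, max(61.75, 0) = 61.75, max(-13.85, 0) = 0, max(-49.13, 0) = 0
Node uu (S = 202.5): V_uu = e^(−0.01)·[0.3876·223.7500 + 0.6124·61.7500] = 123.2960
Node ud (S = 94.5): V_ud = e^(−0.01)·[0.3876·61.7500 + 0.6124·0.0000] = 23.6939
Node dd (S = 44.1): V_dd = e^(−0.01)·[0.3876·0.0000 + 0.6124·0.0000] = 0.0000
Node u (S = 135): V_u = e^(−0.01)·[0.3876·123.2960 + 0.6124·23.6939] = 61.6761
Node d (S = 63): V_d = e^(−0.01)·[0.3876·23.6939 + 0.6124·0.0000] = 9.0915
Node 0 (S = 90): V_0 = e^(−0.01)·[0.3876·61.6761 + 0.6124·9.0915] = 29.1781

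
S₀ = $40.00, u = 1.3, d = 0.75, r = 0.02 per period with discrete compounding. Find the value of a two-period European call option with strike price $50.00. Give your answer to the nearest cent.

$4.08

Risk-neutral probability p = (1 + 0.02 − 0.75)/(1.3 − 0.75) = 0.2700/0.5500 = 0.4909
Terminal stock prices: S_uu = 67.6, S_ud = 39, S_dd = 22.5
Terminal payoffs (S − K): max(17.6, 0) = 17.6, max(-11, 0) = 0, max(-27.5, 0) = 0
Node u (S = 52): V_u = 1/1.02·[0.4909·17.6000 + 0.5091·0.0000] = 8.4706
Node d (S = 30): V_d = 1/1.02·[0.4909·0.0000 + 0.5091·0.0000] = 0.0000
Node 0 (S = 40): V_0 = 1/1.02·[0.4909·8.4706 + 0.5091·0.0000] = 4.0768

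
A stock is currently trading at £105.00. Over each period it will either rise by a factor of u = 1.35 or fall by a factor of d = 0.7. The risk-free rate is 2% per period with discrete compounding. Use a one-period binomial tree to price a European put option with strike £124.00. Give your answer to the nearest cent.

Risk-neutral probability p = (1 + 0.02 − 0.7)/(1.35 − 0.7) = 0.3200/0.6500 = 0.4923
Terminal stock prices: S_u = 141.8, S_d = 73.5
Terminal payoffs (K − S): max(-17.75, 0) = 0, max(50.5, 0) = 50.5
Node 0 (S = 105): V_0 = 1/1.02·[0.4923·0.0000 + 0.5077·50.5000] = 25.1357

£25.14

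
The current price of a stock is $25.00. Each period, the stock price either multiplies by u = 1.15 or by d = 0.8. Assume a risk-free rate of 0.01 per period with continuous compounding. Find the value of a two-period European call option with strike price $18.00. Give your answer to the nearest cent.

$7.67

Risk-neutral probability p = (e^0.01 − 0.8)/(1.15 − 0.8) = 0.2101/0.3500 = 0.6001
Terminal stock prices: S_uu = 33.06, S_ud = 23, S_dd = 16
Terminal payoffs (S − K): max(15.06, 0) = 15.06, max(5, 0) = 5, max(-2, 0) = 0
Node u (S = 28.75): V_u = e^(−0.01)·[0.6001·15.0625 + 0.3999·5.0000] = 10.9291
Node d (S = 20): V_d = e^(−0.01)·[0.6001·5.0000 + 0.3999·0.0000] = 2.9709
Node 0 (S = 25): V_0 = e^(−0.01)·[0.6001·10.9291 + 0.3999·2.9709] = 7.6699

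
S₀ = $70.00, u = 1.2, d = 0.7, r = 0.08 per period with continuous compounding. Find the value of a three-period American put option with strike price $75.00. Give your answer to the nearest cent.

$8.55

Risk-neutral probability p = (e^0.08 − 0.7)/(1.2 − 0.7) = 0.3833/0.5000 = 0.7666
Terminal stock prices: S_uuu = 121, S_uud = 70.56, S_udd = 41.16, S_ddd = 24.01
Terminal payoffs (K − S): max(-45.96, 0) = 0, max(4.44, 0) = 4.44, max(33.84, 0) = 33.84, max(50.99, 0) = 50.99
Node uu (S = 100.8): continuation = e^(−0.08)·[0.7666·0.0000 + 0.2334·4.4400] = 0.9567; exercise value = 0.0000 ≤ continuation, so V_uu = 0.9567
Node ud (S = 58.8): continuation = e^(−0.08)·[0.7666·4.4400 + 0.2334·33.8400] = 10.4337; exercise value = 16.2000 > continuation, so V_ud = 16.2000 (exercise)
Node dd (S = 34.3): continuation = e^(−0.08)·[0.7666·33.8400 + 0.2334·50.9900] = 34.9337; exercise value = 40.7000 > continuation, so V_dd = 40.7000 (exercise)
Node u (S = 84): continuation = e^(−0.08)·[0.7666·0.9567 + 0.2334·16.2000] = 4.1678; exercise value = 0.0000 ≤ continuation, so V_u = 4.1678
Node d (S = 49): continuation = e^(−0.08)·[0.7666·16.2000 + 0.2334·40.7000] = 20.2337; exercise value = 26.0000 > continuation, so V_d = 26.0000 (exercise)
Node 0 (S = 70): continuation = e^(−0.08)·[0.7666·4.1678 + 0.2334·26.0000] = 8.5517; exercise value = 5.0000 ≤ continuation, so V_0 = 8.5517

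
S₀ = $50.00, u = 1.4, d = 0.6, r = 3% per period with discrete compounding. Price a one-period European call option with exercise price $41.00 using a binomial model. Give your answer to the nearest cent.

Risk-neutral probability p = (1 + 0.03 − 0.6)/(1.4 − 0.6) = 0.4300/0.8000 = 0.5375
Terminal stock prices: S_u = 70, S_d = 30
Terminal payoffs (S − K): max(29, 0) = 29, max(-11, 0) = 0
Node 0 (S = 50): V_0 = 1/1.03·[0.5375·29.0000 + 0.4625·0.0000] = 15.1335

$15.13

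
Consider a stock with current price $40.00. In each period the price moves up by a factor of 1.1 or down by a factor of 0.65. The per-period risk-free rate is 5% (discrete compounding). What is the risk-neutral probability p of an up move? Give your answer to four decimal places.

Risk-neutral probability p = (1 + 0.05 − 0.65)/(1.1 − 0.65) = 0.4000/0.4500 = 0.8889

p = 0.8889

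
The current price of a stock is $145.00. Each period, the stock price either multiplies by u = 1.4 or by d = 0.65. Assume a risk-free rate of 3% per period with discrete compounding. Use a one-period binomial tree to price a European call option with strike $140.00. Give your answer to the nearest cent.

Risk-neutral probability p = (1 + 0.03 − 0.65)/(1.4 − 0.65) = 0.3800/0.7500 = 0.5067
Terminal stock prices: S_u = 203, S_d = 94.25
Terminal payoffs (S − K): max(63, 0) = 63, max(-45.75, 0) = 0
Node 0 (S = 145): V_0 = 1/1.03·[0.5067·63.0000 + 0.4933·0.0000] = 30.9903

$30.99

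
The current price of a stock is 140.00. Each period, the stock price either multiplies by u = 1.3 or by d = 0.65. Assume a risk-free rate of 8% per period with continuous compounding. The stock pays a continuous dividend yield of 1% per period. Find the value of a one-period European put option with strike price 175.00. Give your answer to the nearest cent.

Per-period risk-free factor R = e^0.08 = 1.0833; dividend-adjusted growth = e^(0.08−0.01) = 1.0725.
Risk-neutral probability p = (1.0725 − 0.65)/(1.3 − 0.65) = 0.4225/0.6500 = 0.6500
Terminal stock prices: S_u = 182, S_d = 91
Terminal payoffs (K − S): max(-7, 0) = 0, max(84, 0) = 84
Node 0 (S = 140): V_0 = e^(−0.08)·[0.6500·0.0000 + 0.3500·84.0000] = 27.1386

27.14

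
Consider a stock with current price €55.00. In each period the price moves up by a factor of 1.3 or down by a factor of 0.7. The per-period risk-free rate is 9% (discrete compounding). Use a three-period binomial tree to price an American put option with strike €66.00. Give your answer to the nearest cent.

€11.99

Risk-neutral probability p = (1 + 0.09 − 0.7)/(1.3 − 0.7) = 0.3900/0.6000 = 0.6500
Terminal stock prices: S_uuu = 120.8, S_uud = 65.06, S_udd = 35.03, S_ddd = 18.86
Terminal payoffs (K − S): max(-54.84, 0) = 0, max(0.935, 0) = 0.935, max(30.97, 0) = 30.97, max(47.14, 0) = 47.14
Node uu (S = 92.95): continuation = 1/1.09·[0.6500·0.0000 + 0.3500·0.9350] = 0.3002; exercise value = 0.0000 ≤ continuation, so V_uu = 0.3002
Node ud (S = 50.05): continuation = 1/1.09·[0.6500·0.9350 + 0.3500·30.9650] = 10.5005; exercise value = 15.9500 > continuation, so V_ud = 15.9500 (exercise)
Node dd (S = 26.95): continuation = 1/1.09·[0.6500·30.9650 + 0.3500·47.1350] = 33.6005; exercise value = 39.0500 > continuation, so V_dd = 39.0500 (exercise)
Node u (S = 71.5): continuation = 1/1.09·[0.6500·0.3002 + 0.3500·15.9500] = 5.3006; exercise value = 0.0000 ≤ continuation, so V_u = 5.3006
Node d (S = 38.5): continuation = 1/1.09·[0.6500·15.9500 + 0.3500·39.0500] = 22.0505; exercise value = 27.5000 > continuation, so V_d = 27.5000 (exercise)
Node 0 (S = 55): continuation = 1/1.09·[0.6500·5.3006 + 0.3500·27.5000] = 11.9912; exercise value = 11.0000 ≤ continuation, so V_0 = 11.9912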